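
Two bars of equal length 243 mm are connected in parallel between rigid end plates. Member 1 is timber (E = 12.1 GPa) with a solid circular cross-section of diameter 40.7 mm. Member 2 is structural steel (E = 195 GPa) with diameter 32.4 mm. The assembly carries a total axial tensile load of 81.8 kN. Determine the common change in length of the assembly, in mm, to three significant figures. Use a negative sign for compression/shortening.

A_1 = 1301 mm².
A_2 = 824.5 mm².
Equal strain + equilibrium ⇒ each member carries load in proportion to AE: A₁E₁ = 15740000 N, A₂E₂ = 160800000 N, ΣAE = 176500000 N.
δ = PL/ΣAE = 81800·243/176500000 = 0.1126 mm.

0.113 mm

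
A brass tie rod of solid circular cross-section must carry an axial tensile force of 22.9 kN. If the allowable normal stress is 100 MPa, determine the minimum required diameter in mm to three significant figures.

17.1 mm

Required area A ≥ P/σ_allow = 22900/100 = 229 mm².
For a solid circular section, d ≥ √(4A/π) = 17.08 mm.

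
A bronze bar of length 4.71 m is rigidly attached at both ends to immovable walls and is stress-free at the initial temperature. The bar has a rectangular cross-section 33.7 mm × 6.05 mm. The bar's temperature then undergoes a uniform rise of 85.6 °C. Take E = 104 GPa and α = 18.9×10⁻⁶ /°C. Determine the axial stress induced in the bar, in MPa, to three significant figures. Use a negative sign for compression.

Free thermal expansion αLΔT = 18.9e-6 · 4710 · 85.6 = 7.62 mm.
The walls impose strain ε = −(7.62)/4710 = -1.6178e-03; σ = Eε = 104000 · -1.6178e-03 = -168.3 MPa.

-168 MPa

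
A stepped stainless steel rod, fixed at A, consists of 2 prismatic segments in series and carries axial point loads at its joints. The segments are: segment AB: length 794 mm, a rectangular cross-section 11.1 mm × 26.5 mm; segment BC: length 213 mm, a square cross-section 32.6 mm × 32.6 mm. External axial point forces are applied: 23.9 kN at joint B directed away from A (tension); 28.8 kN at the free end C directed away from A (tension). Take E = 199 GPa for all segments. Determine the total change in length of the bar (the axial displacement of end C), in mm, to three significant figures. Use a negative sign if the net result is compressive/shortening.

Internal axial forces (sectioning from the free end, tension +): N_BC = 28.8 kN, N_AB = 52.7 kN.
A_AB = 294.1 mm².
A_BC = 1063 mm².
δ_AB = 52700·794/(294.1·199000) = 0.7148 mm
δ_BC = 28800·213/(1063·199000) = 0.02901 mm
δ = Σδ_i = 0.7438 mm.

0.744 mm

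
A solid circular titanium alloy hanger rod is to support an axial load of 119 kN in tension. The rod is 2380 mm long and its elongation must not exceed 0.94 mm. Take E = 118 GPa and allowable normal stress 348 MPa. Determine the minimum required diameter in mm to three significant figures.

57.0 mm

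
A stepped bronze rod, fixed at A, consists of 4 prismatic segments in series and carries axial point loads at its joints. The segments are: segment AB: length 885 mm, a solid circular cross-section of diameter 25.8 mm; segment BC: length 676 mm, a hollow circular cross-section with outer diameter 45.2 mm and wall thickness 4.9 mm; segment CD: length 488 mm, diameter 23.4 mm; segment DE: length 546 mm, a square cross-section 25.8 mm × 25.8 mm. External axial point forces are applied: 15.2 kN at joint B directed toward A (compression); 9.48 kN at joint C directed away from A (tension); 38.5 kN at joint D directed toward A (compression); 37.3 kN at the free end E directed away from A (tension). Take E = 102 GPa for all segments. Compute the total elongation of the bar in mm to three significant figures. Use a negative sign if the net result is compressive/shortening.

Internal axial forces (sectioning from the free end, tension +): N_DE = 37.3 kN, N_CD = -1.2 kN, N_BC = 8.28 kN, N_AB = -6.92 kN.
A_AB = 522.8 mm².
A_BC = 620.4 mm².
A_CD = 430.1 mm².
A_DE = 665.6 mm².
δ_AB = -6920·885/(522.8·102000) = -0.1148 mm
δ_BC = 8280·676/(620.4·102000) = 0.08846 mm
δ_CD = -1200·488/(430.1·102000) = -0.01335 mm
δ_DE = 37300·546/(665.6·102000) = 0.3 mm
δ = Σδ_i = 0.2602 mm.

0.260 mm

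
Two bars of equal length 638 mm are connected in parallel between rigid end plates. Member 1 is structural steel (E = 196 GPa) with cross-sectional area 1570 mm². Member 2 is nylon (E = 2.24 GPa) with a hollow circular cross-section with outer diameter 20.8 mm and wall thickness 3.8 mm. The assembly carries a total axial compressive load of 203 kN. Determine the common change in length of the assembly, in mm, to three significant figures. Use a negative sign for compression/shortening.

-0.420 mm

A_2 = 202.9 mm².
Equal strain + equilibrium ⇒ each member carries load in proportion to AE: A₁E₁ = 307700000 N, A₂E₂ = 454600 N, ΣAE = 308200000 N.
δ = PL/ΣAE = -203000·638/308200000 = -0.4203 mm.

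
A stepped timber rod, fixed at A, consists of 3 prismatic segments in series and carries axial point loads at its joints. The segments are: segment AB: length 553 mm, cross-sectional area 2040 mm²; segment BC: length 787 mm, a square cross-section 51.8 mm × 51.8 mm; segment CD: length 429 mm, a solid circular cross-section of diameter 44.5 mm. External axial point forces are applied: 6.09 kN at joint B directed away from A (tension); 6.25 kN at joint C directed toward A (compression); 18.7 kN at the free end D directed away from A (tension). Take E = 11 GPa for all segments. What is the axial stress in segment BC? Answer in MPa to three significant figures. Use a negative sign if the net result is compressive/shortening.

Internal axial forces (sectioning from the free end, tension +): N_CD = 18.7 kN, N_BC = 12.45 kN, N_AB = 18.54 kN.
A_BC = 2683 mm².
σ_BC = N_BC/A_BC = 12450/2683 = 4.64 MPa.

4.64 MPa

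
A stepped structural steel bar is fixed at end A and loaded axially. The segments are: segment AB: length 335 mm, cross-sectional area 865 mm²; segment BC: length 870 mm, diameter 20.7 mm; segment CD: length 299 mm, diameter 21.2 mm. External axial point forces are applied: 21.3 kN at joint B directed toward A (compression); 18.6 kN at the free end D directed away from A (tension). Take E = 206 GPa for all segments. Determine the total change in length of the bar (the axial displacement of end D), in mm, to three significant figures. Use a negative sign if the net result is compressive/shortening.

0.305 mm

Internal axial forces (sectioning from the free end, tension +): N_CD = 18.6 kN, N_BC = 18.6 kN, N_AB = -2.7 kN.
A_BC = 336.5 mm².
A_CD = 353 mm².
δ_AB = -2700·335/(865·206000) = -0.005076 mm
δ_BC = 18600·870/(336.5·206000) = 0.2334 mm
δ_CD = 18600·299/(353·206000) = 0.07648 mm
δ = Σδ_i = 0.3048 mm.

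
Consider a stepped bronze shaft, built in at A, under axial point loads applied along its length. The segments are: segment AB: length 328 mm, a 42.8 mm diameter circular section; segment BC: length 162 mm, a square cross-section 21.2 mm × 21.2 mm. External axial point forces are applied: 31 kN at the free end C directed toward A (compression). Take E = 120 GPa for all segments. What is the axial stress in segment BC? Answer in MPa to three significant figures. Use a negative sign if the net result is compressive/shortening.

Internal axial forces (sectioning from the free end, tension +): N_BC = -31 kN, N_AB = -31 kN.
A_BC = 449.4 mm².
σ_BC = N_BC/A_BC = -31000/449.4 = -68.97 MPa.

-69.0 MPa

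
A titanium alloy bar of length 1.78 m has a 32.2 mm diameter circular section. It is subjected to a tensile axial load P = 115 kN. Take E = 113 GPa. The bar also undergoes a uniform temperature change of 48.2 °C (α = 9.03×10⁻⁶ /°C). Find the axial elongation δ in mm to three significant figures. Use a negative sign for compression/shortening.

A = 814.3 mm².
δ_mech = NL/(AE) = 115000·1780/(814.3·113000) = 2.225 mm.
δ_thermal = αLΔT = 9.03e-6·1780·48.2 = 0.7747 mm.
δ = δ_mech + δ_thermal = 2.999 mm.

3.00 mm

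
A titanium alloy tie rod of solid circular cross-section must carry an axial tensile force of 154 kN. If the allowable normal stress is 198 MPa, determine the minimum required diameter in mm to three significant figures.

31.5 mm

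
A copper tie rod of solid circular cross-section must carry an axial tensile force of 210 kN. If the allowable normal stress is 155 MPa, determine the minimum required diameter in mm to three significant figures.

41.5 mm

Required area A ≥ P/σ_allow = 210000/155 = 1355 mm².
For a solid circular section, d ≥ √(4A/π) = 41.53 mm.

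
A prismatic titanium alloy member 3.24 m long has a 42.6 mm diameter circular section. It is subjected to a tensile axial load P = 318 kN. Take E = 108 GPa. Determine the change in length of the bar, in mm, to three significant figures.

6.69 mm

A = 1425 mm².
δ_mech = NL/(AE) = 318000·3240/(1425·108000) = 6.693 mm.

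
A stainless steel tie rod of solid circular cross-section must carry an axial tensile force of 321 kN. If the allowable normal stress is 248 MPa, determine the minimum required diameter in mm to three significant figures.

40.6 mm

Required area A ≥ P/σ_allow = 321000/248 = 1294 mm².
For a solid circular section, d ≥ √(4A/π) = 40.6 mm.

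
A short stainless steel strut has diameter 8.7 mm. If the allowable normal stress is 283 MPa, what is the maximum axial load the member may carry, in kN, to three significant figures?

A = 59.45 mm².
P_max = σ_allow · A = 283 · 59.45 = 16820 N = 16.82 kN.

16.8 kN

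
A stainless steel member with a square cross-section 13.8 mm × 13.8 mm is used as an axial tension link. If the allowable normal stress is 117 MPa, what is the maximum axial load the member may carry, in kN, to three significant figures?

A = 190.4 mm².
P_max = σ_allow · A = 117 · 190.4 = 22280 N = 22.28 kN.

22.3 kN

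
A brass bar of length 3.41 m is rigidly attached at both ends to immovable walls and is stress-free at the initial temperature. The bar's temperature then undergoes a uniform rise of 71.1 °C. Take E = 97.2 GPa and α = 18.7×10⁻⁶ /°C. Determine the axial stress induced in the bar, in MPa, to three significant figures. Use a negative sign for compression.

-129 MPa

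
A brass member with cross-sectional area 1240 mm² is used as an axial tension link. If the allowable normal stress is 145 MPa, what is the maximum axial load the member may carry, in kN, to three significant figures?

180 kN

P_max = σ_allow · A = 145 · 1240 = 179800 N = 179.8 kN.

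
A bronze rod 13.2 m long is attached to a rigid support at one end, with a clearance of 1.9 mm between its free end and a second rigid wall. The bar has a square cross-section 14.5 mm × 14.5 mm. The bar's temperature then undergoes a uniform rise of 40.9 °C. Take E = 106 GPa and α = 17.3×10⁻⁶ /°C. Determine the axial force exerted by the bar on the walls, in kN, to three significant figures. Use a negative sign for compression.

-12.6 kN

Free thermal expansion αLΔT = 17.3e-6 · 13200 · 40.9 = 9.34 mm.
The walls engage after the gap closes; constrained expansion = 9.34 − 1.9 = 7.44 mm.
The walls impose strain ε = −(7.44)/13200 = -5.6363e-04; σ = Eε = 106000 · -5.6363e-04 = -59.74 MPa.
Wall reaction R = σ·A = -59.74·210.2 = -12560 N = -12.56 kN.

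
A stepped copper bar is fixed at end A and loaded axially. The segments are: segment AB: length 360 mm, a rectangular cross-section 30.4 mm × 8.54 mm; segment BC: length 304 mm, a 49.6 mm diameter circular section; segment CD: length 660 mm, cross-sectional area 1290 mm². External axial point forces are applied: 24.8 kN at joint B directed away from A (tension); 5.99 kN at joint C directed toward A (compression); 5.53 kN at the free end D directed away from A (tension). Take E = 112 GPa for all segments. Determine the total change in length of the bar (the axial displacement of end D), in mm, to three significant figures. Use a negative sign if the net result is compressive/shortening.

Internal axial forces (sectioning from the free end, tension +): N_CD = 5.53 kN, N_BC = -0.46 kN, N_AB = 24.34 kN.
A_AB = 259.6 mm².
A_BC = 1932 mm².
δ_AB = 24340·360/(259.6·112000) = 0.3014 mm
δ_BC = -460·304/(1932·112000) = -0.0006462 mm
δ_CD = 5530·660/(1290·112000) = 0.02526 mm
δ = Σδ_i = 0.326 mm.

0.326 mm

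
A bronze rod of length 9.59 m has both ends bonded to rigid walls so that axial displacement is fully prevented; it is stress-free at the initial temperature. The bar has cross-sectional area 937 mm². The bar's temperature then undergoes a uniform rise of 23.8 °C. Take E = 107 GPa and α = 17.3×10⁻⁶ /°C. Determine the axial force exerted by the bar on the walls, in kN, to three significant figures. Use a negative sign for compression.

-41.3 kN

Free thermal expansion αLΔT = 17.3e-6 · 9590 · 23.8 = 3.949 mm.
The walls impose strain ε = −(3.949)/9590 = -4.1174e-04; σ = Eε = 107000 · -4.1174e-04 = -44.06 MPa.
Wall reaction R = σ·A = -44.06·937 = -41280 N = -41.28 kN.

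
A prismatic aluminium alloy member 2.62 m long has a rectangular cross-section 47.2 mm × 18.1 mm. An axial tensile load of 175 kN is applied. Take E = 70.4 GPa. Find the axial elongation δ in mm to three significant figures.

7.62 mm

A = 854.3 mm².
δ_mech = NL/(AE) = 175000·2620/(854.3·70400) = 7.623 mm.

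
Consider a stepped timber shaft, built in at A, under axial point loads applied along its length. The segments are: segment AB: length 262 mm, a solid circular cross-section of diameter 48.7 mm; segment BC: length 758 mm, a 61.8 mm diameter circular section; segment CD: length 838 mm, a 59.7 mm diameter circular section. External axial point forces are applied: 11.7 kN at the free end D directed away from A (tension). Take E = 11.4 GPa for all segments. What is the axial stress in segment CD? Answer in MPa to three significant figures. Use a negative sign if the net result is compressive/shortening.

4.18 MPa

Internal axial forces (sectioning from the free end, tension +): N_CD = 11.7 kN, N_BC = 11.7 kN, N_AB = 11.7 kN.
A_CD = 2799 mm².
σ_CD = N_CD/A_CD = 11700/2799 = 4.18 MPa.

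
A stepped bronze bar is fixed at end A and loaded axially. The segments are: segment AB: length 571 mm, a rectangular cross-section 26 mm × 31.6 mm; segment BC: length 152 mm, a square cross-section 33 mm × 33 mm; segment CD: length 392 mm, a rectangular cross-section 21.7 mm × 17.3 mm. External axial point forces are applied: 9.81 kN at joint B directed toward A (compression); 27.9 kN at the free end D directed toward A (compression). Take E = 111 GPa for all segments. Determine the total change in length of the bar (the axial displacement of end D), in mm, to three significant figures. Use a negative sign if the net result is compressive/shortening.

-0.534 mm

Internal axial forces (sectioning from the free end, tension +): N_CD = -27.9 kN, N_BC = -27.9 kN, N_AB = -37.71 kN.
A_AB = 821.6 mm².
A_BC = 1089 mm².
A_CD = 375.4 mm².
δ_AB = -37710·571/(821.6·111000) = -0.2361 mm
δ_BC = -27900·152/(1089·111000) = -0.03508 mm
δ_CD = -27900·392/(375.4·111000) = -0.2625 mm
δ = Σδ_i = -0.5336 mm.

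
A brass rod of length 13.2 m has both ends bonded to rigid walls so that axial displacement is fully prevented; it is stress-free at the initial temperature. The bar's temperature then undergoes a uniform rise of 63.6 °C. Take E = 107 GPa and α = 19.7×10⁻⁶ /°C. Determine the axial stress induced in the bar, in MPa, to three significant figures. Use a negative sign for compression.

-134 MPa

Free thermal expansion αLΔT = 19.7e-6 · 13200 · 63.6 = 16.54 mm.
The walls impose strain ε = −(16.54)/13200 = -1.2529e-03; σ = Eε = 107000 · -1.2529e-03 = -134.1 MPa.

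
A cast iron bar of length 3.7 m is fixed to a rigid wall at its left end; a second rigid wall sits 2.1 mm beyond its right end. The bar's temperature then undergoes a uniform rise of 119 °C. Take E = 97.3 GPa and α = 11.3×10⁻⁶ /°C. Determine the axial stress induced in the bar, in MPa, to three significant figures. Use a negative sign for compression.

Free thermal expansion αLΔT = 11.3e-6 · 3700 · 119 = 4.975 mm.
The walls engage after the gap closes; constrained expansion = 4.975 − 2.1 = 2.875 mm.
The walls impose strain ε = −(2.875)/3700 = -7.7713e-04; σ = Eε = 97300 · -7.7713e-04 = -75.61 MPa.

-75.6 MPa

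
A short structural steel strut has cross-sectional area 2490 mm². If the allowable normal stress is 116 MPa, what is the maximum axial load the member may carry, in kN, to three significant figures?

P_max = σ_allow · A = 116 · 2490 = 288800 N = 288.8 kN.

289 kN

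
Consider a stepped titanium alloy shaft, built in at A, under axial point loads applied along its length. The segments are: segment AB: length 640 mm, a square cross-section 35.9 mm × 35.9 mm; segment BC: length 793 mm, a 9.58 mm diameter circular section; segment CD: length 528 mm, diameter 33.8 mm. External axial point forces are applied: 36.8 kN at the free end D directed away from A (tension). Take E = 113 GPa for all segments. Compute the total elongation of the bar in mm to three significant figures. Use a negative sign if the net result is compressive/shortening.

Internal axial forces (sectioning from the free end, tension +): N_CD = 36.8 kN, N_BC = 36.8 kN, N_AB = 36.8 kN.
A_AB = 1289 mm².
A_BC = 72.08 mm².
A_CD = 897.3 mm².
δ_AB = 36800·640/(1289·113000) = 0.1617 mm
δ_BC = 36800·793/(72.08·113000) = 3.583 mm
δ_CD = 36800·528/(897.3·113000) = 0.1916 mm
δ = Σδ_i = 3.936 mm.

3.94 mm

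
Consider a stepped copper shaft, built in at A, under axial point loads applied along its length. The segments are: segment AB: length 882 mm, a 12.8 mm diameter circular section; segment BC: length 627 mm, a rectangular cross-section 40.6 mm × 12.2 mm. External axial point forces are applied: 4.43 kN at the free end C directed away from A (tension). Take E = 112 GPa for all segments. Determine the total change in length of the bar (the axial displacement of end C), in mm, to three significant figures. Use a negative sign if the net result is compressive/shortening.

0.321 mm

Internal axial forces (sectioning from the free end, tension +): N_BC = 4.43 kN, N_AB = 4.43 kN.
A_AB = 128.7 mm².
A_BC = 495.3 mm².
δ_AB = 4430·882/(128.7·112000) = 0.2711 mm
δ_BC = 4430·627/(495.3·112000) = 0.05007 mm
δ = Σδ_i = 0.3212 mm.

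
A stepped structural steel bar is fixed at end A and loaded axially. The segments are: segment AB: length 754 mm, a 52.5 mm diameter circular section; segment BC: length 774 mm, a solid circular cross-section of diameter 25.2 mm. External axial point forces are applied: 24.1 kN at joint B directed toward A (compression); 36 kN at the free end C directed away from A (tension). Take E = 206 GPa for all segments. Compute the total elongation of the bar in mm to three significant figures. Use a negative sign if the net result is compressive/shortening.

Internal axial forces (sectioning from the free end, tension +): N_BC = 36 kN, N_AB = 11.9 kN.
A_AB = 2165 mm².
A_BC = 498.8 mm².
δ_AB = 11900·754/(2165·206000) = 0.02012 mm
δ_BC = 36000·774/(498.8·206000) = 0.2712 mm
δ = Σδ_i = 0.2913 mm.

0.291 mm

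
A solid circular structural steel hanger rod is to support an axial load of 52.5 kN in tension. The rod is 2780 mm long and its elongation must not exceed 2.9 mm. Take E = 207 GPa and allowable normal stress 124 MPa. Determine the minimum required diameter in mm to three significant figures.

Required area A ≥ P/σ_allow = 52500/124 = 423.4 mm².
For a solid circular section, d ≥ √(4A/π) = 23.22 mm.
Elongation limit: A ≥ PL/(Eδ_allow) = 52500·2780/(207000·2.9) = 243.1 mm² ⇒ d ≥ 17.59 mm.
The stress limit governs.

23.2 mm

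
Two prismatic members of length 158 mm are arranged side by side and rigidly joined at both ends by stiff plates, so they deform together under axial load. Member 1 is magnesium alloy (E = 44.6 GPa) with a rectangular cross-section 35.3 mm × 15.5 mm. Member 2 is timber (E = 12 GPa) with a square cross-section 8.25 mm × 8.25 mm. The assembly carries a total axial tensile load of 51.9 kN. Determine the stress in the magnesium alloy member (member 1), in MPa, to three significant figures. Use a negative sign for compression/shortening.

91.8 MPa

A_1 = 547.1 mm².
A_2 = 68.06 mm².
Equal strain + equilibrium ⇒ each member carries load in proportion to AE: A₁E₁ = 24400000 N, A₂E₂ = 816800 N, ΣAE = 25220000 N.
σ₁ = P·E₁/ΣAE = 51900·44600/25220000 = 91.78 MPa.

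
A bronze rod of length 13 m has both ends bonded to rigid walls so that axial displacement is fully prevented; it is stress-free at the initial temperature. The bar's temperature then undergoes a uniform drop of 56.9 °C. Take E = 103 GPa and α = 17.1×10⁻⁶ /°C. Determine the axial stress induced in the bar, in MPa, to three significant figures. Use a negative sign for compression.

Free thermal expansion αLΔT = 17.1e-6 · 13000 · -56.9 = -12.65 mm.
The walls impose strain ε = −(-12.65)/13000 = 9.7299e-04; σ = Eε = 103000 · 9.7299e-04 = 100.2 MPa.

100 MPa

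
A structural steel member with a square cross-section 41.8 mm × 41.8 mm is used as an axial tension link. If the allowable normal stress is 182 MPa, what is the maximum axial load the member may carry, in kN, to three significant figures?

A = 1747 mm².
P_max = σ_allow · A = 182 · 1747 = 318000 N = 318 kN.

318 kN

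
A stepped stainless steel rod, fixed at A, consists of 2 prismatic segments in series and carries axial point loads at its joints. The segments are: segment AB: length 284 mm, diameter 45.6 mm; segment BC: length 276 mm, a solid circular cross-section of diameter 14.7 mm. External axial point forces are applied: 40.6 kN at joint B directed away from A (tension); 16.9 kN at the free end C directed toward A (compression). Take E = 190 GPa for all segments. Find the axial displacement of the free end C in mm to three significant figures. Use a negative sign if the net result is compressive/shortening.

Internal axial forces (sectioning from the free end, tension +): N_BC = -16.9 kN, N_AB = 23.7 kN.
A_AB = 1633 mm².
A_BC = 169.7 mm².
δ_AB = 23700·284/(1633·190000) = 0.02169 mm
δ_BC = -16900·276/(169.7·190000) = -0.1446 mm
δ = Σδ_i = -0.123 mm.

-0.123 mm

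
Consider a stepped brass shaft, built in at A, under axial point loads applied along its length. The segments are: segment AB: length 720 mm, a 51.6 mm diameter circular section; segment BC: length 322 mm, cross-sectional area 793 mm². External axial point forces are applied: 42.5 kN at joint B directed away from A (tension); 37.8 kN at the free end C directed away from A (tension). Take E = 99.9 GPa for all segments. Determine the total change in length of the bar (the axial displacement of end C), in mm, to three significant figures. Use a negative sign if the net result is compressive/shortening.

Internal axial forces (sectioning from the free end, tension +): N_BC = 37.8 kN, N_AB = 80.3 kN.
A_AB = 2091 mm².
δ_AB = 80300·720/(2091·99900) = 0.2768 mm
δ_BC = 37800·322/(793·99900) = 0.1536 mm
δ = Σδ_i = 0.4304 mm.

0.430 mm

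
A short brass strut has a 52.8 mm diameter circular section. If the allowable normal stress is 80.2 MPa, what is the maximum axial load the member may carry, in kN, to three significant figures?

A = 2190 mm².
P_max = σ_allow · A = 80.2 · 2190 = 175600 N = 175.6 kN.

176 kN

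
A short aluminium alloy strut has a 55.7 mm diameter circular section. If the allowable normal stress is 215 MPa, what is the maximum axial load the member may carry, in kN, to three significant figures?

A = 2437 mm².
P_max = σ_allow · A = 215 · 2437 = 523900 N = 523.9 kN.

524 kN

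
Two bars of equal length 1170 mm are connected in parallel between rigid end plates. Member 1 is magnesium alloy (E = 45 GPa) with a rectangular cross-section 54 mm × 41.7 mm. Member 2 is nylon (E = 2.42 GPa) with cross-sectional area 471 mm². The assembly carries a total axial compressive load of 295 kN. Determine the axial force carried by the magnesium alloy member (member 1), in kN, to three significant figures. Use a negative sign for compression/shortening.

A_1 = 2252 mm².
Equal strain + equilibrium ⇒ each member carries load in proportion to AE: A₁E₁ = 101300000 N, A₂E₂ = 1140000 N, ΣAE = 102500000 N.
F₁ = P·A₁E₁/ΣAE = -295000·101300000/102500000 = -291700 N.

-292 kN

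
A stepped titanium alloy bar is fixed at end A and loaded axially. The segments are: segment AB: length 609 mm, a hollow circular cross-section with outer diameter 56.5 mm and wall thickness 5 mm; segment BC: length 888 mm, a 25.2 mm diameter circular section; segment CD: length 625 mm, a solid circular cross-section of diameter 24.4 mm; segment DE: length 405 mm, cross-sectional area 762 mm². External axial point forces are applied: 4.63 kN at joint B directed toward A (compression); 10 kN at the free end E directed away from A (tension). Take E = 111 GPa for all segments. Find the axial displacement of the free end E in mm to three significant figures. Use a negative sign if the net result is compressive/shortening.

0.365 mm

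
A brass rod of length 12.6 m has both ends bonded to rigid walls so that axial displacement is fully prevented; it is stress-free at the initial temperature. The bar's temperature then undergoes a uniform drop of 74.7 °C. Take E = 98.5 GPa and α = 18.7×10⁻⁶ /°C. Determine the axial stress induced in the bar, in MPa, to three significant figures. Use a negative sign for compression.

138 MPa

Free thermal expansion αLΔT = 18.7e-6 · 12600 · -74.7 = -17.6 mm.
The walls impose strain ε = −(-17.6)/12600 = 1.3969e-03; σ = Eε = 98500 · 1.3969e-03 = 137.6 MPa.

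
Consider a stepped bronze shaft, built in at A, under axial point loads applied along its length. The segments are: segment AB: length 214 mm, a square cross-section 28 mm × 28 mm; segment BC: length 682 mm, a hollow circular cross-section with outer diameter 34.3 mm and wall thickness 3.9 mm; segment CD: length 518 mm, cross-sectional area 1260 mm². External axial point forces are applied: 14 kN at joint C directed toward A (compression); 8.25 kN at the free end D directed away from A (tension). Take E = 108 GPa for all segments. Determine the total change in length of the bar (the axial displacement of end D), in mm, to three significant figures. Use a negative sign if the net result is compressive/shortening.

-0.0806 mm

Internal axial forces (sectioning from the free end, tension +): N_CD = 8.25 kN, N_BC = -5.75 kN, N_AB = -5.75 kN.
A_AB = 784 mm².
A_BC = 372.5 mm².
δ_AB = -5750·214/(784·108000) = -0.01453 mm
δ_BC = -5750·682/(372.5·108000) = -0.09749 mm
δ_CD = 8250·518/(1260·108000) = 0.0314 mm
δ = Σδ_i = -0.08061 mm.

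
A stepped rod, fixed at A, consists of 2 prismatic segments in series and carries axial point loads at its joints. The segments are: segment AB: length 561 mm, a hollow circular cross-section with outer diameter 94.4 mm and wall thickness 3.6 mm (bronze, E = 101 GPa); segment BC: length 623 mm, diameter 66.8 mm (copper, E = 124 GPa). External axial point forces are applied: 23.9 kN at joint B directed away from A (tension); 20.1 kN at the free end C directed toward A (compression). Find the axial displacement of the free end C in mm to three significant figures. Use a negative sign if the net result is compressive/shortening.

-0.00826 mm

Internal axial forces (sectioning from the free end, tension +): N_BC = -20.1 kN, N_AB = 3.8 kN.
A_AB = 1027 mm².
A_BC = 3505 mm².
δ_AB = 3800·561/(1027·101000) = 0.02055 mm
δ_BC = -20100·623/(3505·124000) = -0.02882 mm
δ = Σδ_i = -0.008262 mm.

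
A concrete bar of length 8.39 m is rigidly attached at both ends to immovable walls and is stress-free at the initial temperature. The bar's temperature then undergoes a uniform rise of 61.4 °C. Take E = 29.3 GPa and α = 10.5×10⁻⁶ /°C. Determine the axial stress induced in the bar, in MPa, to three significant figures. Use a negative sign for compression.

Free thermal expansion αLΔT = 10.5e-6 · 8390 · 61.4 = 5.409 mm.
The walls impose strain ε = −(5.409)/8390 = -6.4470e-04; σ = Eε = 29300 · -6.4470e-04 = -18.89 MPa.

-18.9 MPa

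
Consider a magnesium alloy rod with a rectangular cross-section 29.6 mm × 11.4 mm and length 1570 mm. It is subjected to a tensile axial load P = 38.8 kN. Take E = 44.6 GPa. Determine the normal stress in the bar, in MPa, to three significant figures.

A = 337.4 mm².
σ = N/A = 38800/337.4 = 115 MPa.

115 MPa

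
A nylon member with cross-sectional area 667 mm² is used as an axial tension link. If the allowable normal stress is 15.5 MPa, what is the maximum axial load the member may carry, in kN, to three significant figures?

10.3 kN

P_max = σ_allow · A = 15.5 · 667 = 10340 N = 10.34 kN.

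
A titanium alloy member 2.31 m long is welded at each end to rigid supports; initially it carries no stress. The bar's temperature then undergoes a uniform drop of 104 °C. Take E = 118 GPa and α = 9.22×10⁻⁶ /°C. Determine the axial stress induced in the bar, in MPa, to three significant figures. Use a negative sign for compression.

Free thermal expansion αLΔT = 9.22e-6 · 2310 · -104 = -2.215 mm.
The walls impose strain ε = −(-2.215)/2310 = 9.5888e-04; σ = Eε = 118000 · 9.5888e-04 = 113.1 MPa.

113 MPa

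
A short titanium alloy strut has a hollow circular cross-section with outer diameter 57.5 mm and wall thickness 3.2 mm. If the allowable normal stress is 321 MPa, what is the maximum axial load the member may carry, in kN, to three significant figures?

A = 545.9 mm².
P_max = σ_allow · A = 321 · 545.9 = 175200 N = 175.2 kN.

175 kN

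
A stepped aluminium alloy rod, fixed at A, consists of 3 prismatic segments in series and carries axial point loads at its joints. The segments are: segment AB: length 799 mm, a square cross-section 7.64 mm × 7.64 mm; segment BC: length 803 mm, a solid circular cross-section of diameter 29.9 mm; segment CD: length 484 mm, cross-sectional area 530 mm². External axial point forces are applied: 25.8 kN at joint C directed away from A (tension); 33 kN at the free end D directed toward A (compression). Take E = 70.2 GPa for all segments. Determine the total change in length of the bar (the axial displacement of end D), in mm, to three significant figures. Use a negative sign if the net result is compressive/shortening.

Internal axial forces (sectioning from the free end, tension +): N_CD = -33 kN, N_BC = -7.2 kN, N_AB = -7.2 kN.
A_AB = 58.37 mm².
A_BC = 702.2 mm².
δ_AB = -7200·799/(58.37·70200) = -1.404 mm
δ_BC = -7200·803/(702.2·70200) = -0.1173 mm
δ_CD = -33000·484/(530·70200) = -0.4293 mm
δ = Σδ_i = -1.951 mm.

-1.95 mm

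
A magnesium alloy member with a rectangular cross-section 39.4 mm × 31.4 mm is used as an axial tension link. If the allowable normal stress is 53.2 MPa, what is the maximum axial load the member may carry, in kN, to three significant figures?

A = 1237 mm².
P_max = σ_allow · A = 53.2 · 1237 = 65820 N = 65.82 kN.

65.8 kN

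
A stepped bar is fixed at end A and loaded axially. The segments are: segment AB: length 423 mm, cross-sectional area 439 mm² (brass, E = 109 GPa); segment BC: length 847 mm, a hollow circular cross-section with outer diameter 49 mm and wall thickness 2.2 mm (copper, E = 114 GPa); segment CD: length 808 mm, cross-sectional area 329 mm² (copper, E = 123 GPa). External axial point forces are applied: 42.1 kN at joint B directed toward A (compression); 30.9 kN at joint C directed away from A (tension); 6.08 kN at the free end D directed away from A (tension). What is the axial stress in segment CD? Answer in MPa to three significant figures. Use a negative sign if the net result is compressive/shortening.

Internal axial forces (sectioning from the free end, tension +): N_CD = 6.08 kN, N_BC = 36.98 kN, N_AB = -5.12 kN.
σ_CD = N_CD/A_CD = 6080/329 = 18.48 MPa.

18.5 MPa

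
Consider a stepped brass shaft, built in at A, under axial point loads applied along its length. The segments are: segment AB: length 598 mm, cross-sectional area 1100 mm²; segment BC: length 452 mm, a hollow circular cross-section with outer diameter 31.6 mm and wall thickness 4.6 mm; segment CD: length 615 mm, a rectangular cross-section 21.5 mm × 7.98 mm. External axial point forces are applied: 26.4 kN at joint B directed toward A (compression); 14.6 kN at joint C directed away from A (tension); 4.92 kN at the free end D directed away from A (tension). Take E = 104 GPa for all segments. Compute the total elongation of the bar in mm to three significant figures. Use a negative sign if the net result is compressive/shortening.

0.351 mm

Internal axial forces (sectioning from the free end, tension +): N_CD = 4.92 kN, N_BC = 19.52 kN, N_AB = -6.88 kN.
A_BC = 390.2 mm².
A_CD = 171.6 mm².
δ_AB = -6880·598/(1100·104000) = -0.03596 mm
δ_BC = 19520·452/(390.2·104000) = 0.2174 mm
δ_CD = 4920·615/(171.6·104000) = 0.1696 mm
δ = Σδ_i = 0.351 mm.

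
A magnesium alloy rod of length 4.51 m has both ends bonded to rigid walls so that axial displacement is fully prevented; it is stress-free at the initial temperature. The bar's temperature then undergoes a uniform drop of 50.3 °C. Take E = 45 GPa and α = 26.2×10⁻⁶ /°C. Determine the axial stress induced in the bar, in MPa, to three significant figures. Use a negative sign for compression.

Free thermal expansion αLΔT = 26.2e-6 · 4510 · -50.3 = -5.944 mm.
The walls impose strain ε = −(-5.944)/4510 = 1.3179e-03; σ = Eε = 45000 · 1.3179e-03 = 59.3 MPa.

59.3 MPa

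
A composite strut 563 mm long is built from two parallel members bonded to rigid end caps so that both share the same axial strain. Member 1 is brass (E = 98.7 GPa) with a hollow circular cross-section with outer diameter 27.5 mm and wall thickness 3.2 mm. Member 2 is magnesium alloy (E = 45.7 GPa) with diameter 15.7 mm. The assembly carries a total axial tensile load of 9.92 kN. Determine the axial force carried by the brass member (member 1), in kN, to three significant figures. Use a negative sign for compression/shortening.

A_1 = 244.3 mm².
A_2 = 193.6 mm².
Equal strain + equilibrium ⇒ each member carries load in proportion to AE: A₁E₁ = 24110000 N, A₂E₂ = 8847000 N, ΣAE = 32960000 N.
F₁ = P·A₁E₁/ΣAE = 9920·24110000/32960000 = 7257 N.

7.26 kN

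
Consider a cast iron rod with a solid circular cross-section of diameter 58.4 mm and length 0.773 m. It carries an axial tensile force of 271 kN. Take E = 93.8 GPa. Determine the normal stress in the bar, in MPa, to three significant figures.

A = 2679 mm².
σ = N/A = 271000/2679 = 101.2 MPa.

101 MPa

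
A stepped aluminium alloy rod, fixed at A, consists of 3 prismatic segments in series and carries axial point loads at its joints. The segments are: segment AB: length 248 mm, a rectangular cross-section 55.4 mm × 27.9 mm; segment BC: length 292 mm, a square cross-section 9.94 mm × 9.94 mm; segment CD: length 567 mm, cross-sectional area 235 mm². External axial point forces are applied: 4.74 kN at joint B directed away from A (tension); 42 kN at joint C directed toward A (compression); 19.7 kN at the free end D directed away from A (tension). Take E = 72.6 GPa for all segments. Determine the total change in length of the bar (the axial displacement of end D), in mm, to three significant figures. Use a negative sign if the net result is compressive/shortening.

Internal axial forces (sectioning from the free end, tension +): N_CD = 19.7 kN, N_BC = -22.3 kN, N_AB = -17.56 kN.
A_AB = 1546 mm².
A_BC = 98.8 mm².
δ_AB = -17560·248/(1546·72600) = -0.03881 mm
δ_BC = -22300·292/(98.8·72600) = -0.9078 mm
δ_CD = 19700·567/(235·72600) = 0.6547 mm
δ = Σδ_i = -0.2919 mm.

-0.292 mm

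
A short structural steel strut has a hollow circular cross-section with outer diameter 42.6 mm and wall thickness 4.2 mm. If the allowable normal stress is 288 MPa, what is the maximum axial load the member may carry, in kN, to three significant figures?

146 kN

A = 506.7 mm².
P_max = σ_allow · A = 288 · 506.7 = 145900 N = 145.9 kN.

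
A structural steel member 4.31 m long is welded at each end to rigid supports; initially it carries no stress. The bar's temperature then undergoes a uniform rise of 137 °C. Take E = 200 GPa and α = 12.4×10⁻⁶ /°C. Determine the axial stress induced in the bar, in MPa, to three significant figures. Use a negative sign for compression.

-340 MPa

Free thermal expansion αLΔT = 12.4e-6 · 4310 · 137 = 7.322 mm.
The walls impose strain ε = −(7.322)/4310 = -1.6988e-03; σ = Eε = 200000 · -1.6988e-03 = -339.8 MPa.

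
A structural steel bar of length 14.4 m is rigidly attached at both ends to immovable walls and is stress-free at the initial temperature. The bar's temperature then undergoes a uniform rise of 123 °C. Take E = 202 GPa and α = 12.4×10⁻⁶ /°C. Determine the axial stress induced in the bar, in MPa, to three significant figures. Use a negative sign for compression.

-308 MPa

Free thermal expansion αLΔT = 12.4e-6 · 14400 · 123 = 21.96 mm.
The walls impose strain ε = −(21.96)/14400 = -1.5252e-03; σ = Eε = 202000 · -1.5252e-03 = -308.1 MPa.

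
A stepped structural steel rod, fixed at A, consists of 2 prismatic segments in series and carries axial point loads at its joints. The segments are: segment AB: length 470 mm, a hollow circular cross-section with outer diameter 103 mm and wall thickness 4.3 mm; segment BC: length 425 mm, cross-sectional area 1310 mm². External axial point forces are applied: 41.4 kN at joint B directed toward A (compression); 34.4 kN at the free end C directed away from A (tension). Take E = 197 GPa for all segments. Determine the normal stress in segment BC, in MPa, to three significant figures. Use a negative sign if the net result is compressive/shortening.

26.3 MPa

Internal axial forces (sectioning from the free end, tension +): N_BC = 34.4 kN, N_AB = -7 kN.
σ_BC = N_BC/A_BC = 34400/1310 = 26.26 MPa.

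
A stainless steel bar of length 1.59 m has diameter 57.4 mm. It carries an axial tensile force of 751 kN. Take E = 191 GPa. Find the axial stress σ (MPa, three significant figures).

A = 2588 mm².
σ = N/A = 751000/2588 = 290.2 MPa.

290 MPa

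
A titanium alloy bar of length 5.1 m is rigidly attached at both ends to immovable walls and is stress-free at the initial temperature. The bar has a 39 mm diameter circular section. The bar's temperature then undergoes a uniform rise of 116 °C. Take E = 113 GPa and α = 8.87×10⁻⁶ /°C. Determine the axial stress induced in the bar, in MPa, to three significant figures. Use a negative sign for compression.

-116 MPa

Free thermal expansion αLΔT = 8.87e-6 · 5100 · 116 = 5.247 mm.
The walls impose strain ε = −(5.247)/5100 = -1.0289e-03; σ = Eε = 113000 · -1.0289e-03 = -116.3 MPa.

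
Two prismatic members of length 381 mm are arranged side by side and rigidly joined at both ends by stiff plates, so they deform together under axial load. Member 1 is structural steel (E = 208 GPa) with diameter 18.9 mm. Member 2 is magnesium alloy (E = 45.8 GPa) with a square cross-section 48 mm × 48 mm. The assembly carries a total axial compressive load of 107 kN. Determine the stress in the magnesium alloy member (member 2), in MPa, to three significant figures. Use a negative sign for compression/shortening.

A_1 = 280.6 mm².
A_2 = 2304 mm².
Equal strain + equilibrium ⇒ each member carries load in proportion to AE: A₁E₁ = 58350000 N, A₂E₂ = 105500000 N, ΣAE = 163900000 N.
σ₂ = P·E₂/ΣAE = -107000·45800/163900000 = -29.9 MPa.

-29.9 MPa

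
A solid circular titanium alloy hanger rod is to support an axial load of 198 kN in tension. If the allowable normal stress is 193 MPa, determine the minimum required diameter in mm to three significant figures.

36.1 mm

Required area A ≥ P/σ_allow = 198000/193 = 1026 mm².
For a solid circular section, d ≥ √(4A/π) = 36.14 mm.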